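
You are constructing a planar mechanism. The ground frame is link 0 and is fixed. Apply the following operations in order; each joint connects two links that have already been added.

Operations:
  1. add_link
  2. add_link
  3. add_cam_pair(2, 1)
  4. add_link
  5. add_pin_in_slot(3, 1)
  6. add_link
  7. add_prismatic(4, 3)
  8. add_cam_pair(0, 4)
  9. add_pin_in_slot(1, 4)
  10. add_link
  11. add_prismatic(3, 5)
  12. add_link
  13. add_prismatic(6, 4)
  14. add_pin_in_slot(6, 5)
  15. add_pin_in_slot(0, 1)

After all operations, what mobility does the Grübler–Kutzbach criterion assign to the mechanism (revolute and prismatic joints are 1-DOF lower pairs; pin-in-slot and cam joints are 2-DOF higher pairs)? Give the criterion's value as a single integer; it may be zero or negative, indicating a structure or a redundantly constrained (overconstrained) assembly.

M = 6

L=1 J1=0 J2=0
add link → L=2 J1=0 J2=0
add link → L=3 J1=0 J2=0
C@2,1 dof=2 J2 → L=3 J1=0 J2=1
add link → L=4 J1=0 J2=1
PS@3,1 dof=2 J2 → L=4 J1=0 J2=2
add link → L=5 J1=0 J2=2
P@4,3 dof=1 J1 → L=5 J1=1 J2=2
C@0,4 dof=2 J2 → L=5 J1=1 J2=3
PS@1,4 dof=2 J2 → L=5 J1=1 J2=4
add link → L=6 J1=1 J2=4
P@3,5 dof=1 J1 → L=6 J1=2 J2=4
add link → L=7 J1=2 J2=4
P@6,4 dof=1 J1 → L=7 J1=3 J2=4
PS@6,5 dof=2 J2 → L=7 J1=3 J2=5
PS@0,1 dof=2 J2 → L=7 J1=3 J2=6
M=3(L−1)−2J1−J2=3·6−2·3−6=6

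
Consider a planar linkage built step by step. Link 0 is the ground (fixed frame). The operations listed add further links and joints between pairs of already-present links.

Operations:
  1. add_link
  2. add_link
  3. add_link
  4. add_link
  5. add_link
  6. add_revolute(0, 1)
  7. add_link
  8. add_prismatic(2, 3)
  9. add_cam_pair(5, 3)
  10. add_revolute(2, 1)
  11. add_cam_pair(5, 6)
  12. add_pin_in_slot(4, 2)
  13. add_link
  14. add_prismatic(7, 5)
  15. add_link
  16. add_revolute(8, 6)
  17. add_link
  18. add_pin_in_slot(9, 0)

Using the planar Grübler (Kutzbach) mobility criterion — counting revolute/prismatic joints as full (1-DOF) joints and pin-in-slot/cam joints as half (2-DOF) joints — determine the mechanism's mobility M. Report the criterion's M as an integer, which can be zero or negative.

L=1 J1=0 J2=0
add link → L=2 J1=0 J2=0
add link → L=3 J1=0 J2=0
add link → L=4 J1=0 J2=0
add link → L=5 J1=0 J2=0
add link → L=6 J1=0 J2=0
R@0,1 dof=1 J1 → L=6 J1=1 J2=0
add link → L=7 J1=1 J2=0
P@2,3 dof=1 J1 → L=7 J1=2 J2=0
C@5,3 dof=2 J2 → L=7 J1=2 J2=1
R@2,1 dof=1 J1 → L=7 J1=3 J2=1
C@5,6 dof=2 J2 → L=7 J1=3 J2=2
PS@4,2 dof=2 J2 → L=7 J1=3 J2=3
add link → L=8 J1=3 J2=3
P@7,5 dof=1 J1 → L=8 J1=4 J2=3
add link → L=9 J1=4 J2=3
R@8,6 dof=1 J1 → L=9 J1=5 J2=3
add link → L=10 J1=5 J2=3
PS@9,0 dof=2 J2 → L=10 J1=5 J2=4
M=3(L−1)−2J1−J2=3·9−2·5−4=13

M = 13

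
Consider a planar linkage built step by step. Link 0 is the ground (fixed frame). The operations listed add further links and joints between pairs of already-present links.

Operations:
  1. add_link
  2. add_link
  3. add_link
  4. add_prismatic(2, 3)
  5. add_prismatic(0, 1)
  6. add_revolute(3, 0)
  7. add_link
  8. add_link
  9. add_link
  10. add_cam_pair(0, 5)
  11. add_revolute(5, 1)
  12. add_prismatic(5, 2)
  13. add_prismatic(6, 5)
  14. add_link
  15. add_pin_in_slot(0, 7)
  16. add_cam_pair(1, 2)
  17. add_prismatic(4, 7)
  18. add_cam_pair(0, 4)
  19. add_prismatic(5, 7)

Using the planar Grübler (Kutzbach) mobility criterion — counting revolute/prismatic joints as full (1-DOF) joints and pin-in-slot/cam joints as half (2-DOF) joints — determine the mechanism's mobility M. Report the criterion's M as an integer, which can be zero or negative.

M = 1

ground; <1,0,0>
#1 <2,0,0>
#2 <3,0,0>
#3 <4,0,0>
P:2↔3 J1 <4,1,0>
P:0↔1 J1 <4,2,0>
R:3↔0 J1 <4,3,0>
#4 <5,3,0>
#5 <6,3,0>
#6 <7,3,0>
C:0↔5 J2 <7,3,1>
R:5↔1 J1 <7,4,1>
P:5↔2 J1 <7,5,1>
P:6↔5 J1 <7,6,1>
#7 <8,6,1>
PS:0↔7 J2 <8,6,2>
C:1↔2 J2 <8,6,3>
P:4↔7 J1 <8,7,3>
C:0↔4 J2 <8,7,4>
P:5↔7 J1 <8,8,4>
3×7 − 2×8 − 1×4 = 1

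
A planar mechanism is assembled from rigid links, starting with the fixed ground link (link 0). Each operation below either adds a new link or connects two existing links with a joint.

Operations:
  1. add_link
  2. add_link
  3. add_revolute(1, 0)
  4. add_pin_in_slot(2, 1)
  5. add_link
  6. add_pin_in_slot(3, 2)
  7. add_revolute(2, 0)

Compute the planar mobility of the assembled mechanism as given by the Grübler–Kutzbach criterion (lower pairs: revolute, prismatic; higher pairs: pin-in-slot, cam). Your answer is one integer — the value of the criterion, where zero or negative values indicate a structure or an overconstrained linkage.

link 0 = ground. State L|J1|J2 = 1|0|0
+link1  2|0|0
+link2  3|0|0
R(1,0) f=1→J1  3|1|0
PS(2,1) f=2→J2  3|1|1
+link3  4|1|1
PS(3,2) f=2→J2  4|1|2
R(2,0) f=1→J1  4|2|2
M = 3(4−1)−2·2−2 = 9−4−2 = 3

M = 3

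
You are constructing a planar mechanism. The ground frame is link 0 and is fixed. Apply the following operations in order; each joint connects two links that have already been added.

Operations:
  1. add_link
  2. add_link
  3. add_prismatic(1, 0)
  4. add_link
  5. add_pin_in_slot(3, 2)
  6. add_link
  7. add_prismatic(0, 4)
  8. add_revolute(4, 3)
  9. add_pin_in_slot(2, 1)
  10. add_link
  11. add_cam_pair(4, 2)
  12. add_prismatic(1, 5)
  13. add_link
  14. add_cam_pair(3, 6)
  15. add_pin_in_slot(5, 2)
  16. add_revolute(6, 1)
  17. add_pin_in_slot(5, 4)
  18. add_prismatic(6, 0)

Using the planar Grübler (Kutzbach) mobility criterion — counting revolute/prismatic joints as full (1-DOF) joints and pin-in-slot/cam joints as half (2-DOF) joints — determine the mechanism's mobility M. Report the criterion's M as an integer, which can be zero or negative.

L=1 J1=0 J2=0
add link → L=2 J1=0 J2=0
add link → L=3 J1=0 J2=0
P@1,0 dof=1 J1 → L=3 J1=1 J2=0
add link → L=4 J1=1 J2=0
PS@3,2 dof=2 J2 → L=4 J1=1 J2=1
add link → L=5 J1=1 J2=1
P@0,4 dof=1 J1 → L=5 J1=2 J2=1
R@4,3 dof=1 J1 → L=5 J1=3 J2=1
PS@2,1 dof=2 J2 → L=5 J1=3 J2=2
add link → L=6 J1=3 J2=2
C@4,2 dof=2 J2 → L=6 J1=3 J2=3
P@1,5 dof=1 J1 → L=6 J1=4 J2=3
add link → L=7 J1=4 J2=3
C@3,6 dof=2 J2 → L=7 J1=4 J2=4
PS@5,2 dof=2 J2 → L=7 J1=4 J2=5
R@6,1 dof=1 J1 → L=7 J1=5 J2=5
PS@5,4 dof=2 J2 → L=7 J1=5 J2=6
P@6,0 dof=1 J1 → L=7 J1=6 J2=6
M=3(L−1)−2J1−J2=3·6−2·6−6=0

M = 0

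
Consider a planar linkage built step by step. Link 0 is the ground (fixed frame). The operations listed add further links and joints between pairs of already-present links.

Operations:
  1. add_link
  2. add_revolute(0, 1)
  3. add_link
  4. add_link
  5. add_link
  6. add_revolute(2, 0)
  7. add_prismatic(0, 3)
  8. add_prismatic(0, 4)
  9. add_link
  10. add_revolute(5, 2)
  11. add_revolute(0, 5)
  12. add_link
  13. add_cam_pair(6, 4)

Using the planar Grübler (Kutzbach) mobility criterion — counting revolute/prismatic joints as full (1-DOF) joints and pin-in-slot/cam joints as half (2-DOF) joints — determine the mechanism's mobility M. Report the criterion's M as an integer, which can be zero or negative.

M = 5

link 0 = ground. State L|J1|J2 = 1|0|0
+link1  2|0|0
R(0,1) f=1→J1  2|1|0
+link2  3|1|0
+link3  4|1|0
+link4  5|1|0
R(2,0) f=1→J1  5|2|0
P(0,3) f=1→J1  5|3|0
P(0,4) f=1→J1  5|4|0
+link5  6|4|0
R(5,2) f=1→J1  6|5|0
R(0,5) f=1→J1  6|6|0
+link6  7|6|0
C(6,4) f=2→J2  7|6|1
M = 3(7−1)−2·6−1 = 18−12−1 = 5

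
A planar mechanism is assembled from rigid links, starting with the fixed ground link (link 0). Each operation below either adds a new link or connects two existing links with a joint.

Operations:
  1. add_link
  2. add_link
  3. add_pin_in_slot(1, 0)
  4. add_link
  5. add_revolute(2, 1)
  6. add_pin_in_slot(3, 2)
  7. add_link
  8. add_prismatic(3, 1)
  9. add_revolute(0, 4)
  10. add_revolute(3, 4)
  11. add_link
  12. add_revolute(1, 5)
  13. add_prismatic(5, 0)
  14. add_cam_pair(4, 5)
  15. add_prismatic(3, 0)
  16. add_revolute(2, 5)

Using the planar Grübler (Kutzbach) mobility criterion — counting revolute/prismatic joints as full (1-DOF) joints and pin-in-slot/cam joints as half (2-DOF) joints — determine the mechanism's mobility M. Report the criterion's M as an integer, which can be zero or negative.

M = -4

(L,J1,J2)=(1,0,0); link0 fixed
link1: (2,0,0)
link2: (3,0,0)
PS 1-0 [J2]: (3,0,1)
link3: (4,0,1)
R 2-1 [J1]: (4,1,1)
PS 3-2 [J2]: (4,1,2)
link4: (5,1,2)
P 3-1 [J1]: (5,2,2)
R 0-4 [J1]: (5,3,2)
R 3-4 [J1]: (5,4,2)
link5: (6,4,2)
R 1-5 [J1]: (6,5,2)
P 5-0 [J1]: (6,6,2)
C 4-5 [J2]: (6,6,3)
P 3-0 [J1]: (6,7,3)
R 2-5 [J1]: (6,8,3)
Grübler: 3·5 − 2·8 − 3 = -4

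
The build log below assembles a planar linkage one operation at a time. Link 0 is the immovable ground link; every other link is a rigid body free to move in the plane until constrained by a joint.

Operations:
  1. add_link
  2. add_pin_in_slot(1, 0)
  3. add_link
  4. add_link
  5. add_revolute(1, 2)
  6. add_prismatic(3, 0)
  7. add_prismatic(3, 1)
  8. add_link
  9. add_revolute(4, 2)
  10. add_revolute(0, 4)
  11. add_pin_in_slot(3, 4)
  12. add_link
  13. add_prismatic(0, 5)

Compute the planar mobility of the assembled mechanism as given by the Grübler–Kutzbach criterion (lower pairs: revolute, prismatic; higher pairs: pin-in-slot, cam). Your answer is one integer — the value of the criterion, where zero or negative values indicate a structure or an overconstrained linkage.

(L,J1,J2)=(1,0,0); link0 fixed
link1: (2,0,0)
PS 1-0 [J2]: (2,0,1)
link2: (3,0,1)
link3: (4,0,1)
R 1-2 [J1]: (4,1,1)
P 3-0 [J1]: (4,2,1)
P 3-1 [J1]: (4,3,1)
link4: (5,3,1)
R 4-2 [J1]: (5,4,1)
R 0-4 [J1]: (5,5,1)
PS 3-4 [J2]: (5,5,2)
link5: (6,5,2)
P 0-5 [J1]: (6,6,2)
Grübler: 3·5 − 2·6 − 2 = 1

M = 1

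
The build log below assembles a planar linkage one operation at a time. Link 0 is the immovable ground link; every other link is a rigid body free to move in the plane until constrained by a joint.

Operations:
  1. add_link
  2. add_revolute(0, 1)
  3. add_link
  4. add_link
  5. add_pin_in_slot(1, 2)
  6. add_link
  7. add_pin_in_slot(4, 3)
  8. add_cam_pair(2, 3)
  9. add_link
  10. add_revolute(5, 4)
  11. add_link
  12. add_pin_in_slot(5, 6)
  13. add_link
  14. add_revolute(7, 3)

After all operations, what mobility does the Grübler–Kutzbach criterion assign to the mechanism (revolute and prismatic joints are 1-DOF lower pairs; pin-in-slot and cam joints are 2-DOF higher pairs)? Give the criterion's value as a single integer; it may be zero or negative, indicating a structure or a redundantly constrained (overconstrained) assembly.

ground; <1,0,0>
#1 <2,0,0>
R:0↔1 J1 <2,1,0>
#2 <3,1,0>
#3 <4,1,0>
PS:1↔2 J2 <4,1,1>
#4 <5,1,1>
PS:4↔3 J2 <5,1,2>
C:2↔3 J2 <5,1,3>
#5 <6,1,3>
R:5↔4 J1 <6,2,3>
#6 <7,2,3>
PS:5↔6 J2 <7,2,4>
#7 <8,2,4>
R:7↔3 J1 <8,3,4>
3×7 − 2×3 − 1×4 = 11

M = 11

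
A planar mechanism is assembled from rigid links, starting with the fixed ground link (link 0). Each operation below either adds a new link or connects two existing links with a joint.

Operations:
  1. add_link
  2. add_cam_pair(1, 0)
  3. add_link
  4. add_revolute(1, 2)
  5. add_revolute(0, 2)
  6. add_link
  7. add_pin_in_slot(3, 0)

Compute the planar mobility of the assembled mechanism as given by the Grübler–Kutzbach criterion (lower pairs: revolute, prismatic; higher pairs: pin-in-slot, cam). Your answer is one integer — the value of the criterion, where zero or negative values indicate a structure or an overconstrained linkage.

link 0 = ground. State L|J1|J2 = 1|0|0
+link1  2|0|0
C(1,0) f=2→J2  2|0|1
+link2  3|0|1
R(1,2) f=1→J1  3|1|1
R(0,2) f=1→J1  3|2|1
+link3  4|2|1
PS(3,0) f=2→J2  4|2|2
M = 3(4−1)−2·2−2 = 9−4−2 = 3

M = 3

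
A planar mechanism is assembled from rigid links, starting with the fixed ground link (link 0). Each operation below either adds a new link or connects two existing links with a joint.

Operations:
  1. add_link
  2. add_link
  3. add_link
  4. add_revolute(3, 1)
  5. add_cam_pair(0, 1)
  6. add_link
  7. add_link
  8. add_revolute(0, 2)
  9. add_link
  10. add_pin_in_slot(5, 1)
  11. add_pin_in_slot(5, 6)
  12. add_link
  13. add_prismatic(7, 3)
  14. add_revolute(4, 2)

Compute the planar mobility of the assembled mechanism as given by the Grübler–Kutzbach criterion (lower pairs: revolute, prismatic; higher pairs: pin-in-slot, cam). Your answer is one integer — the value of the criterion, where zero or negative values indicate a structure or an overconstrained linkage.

M = 10

[1;0;0] (link 0 is ground)
L+ [2;0;0]
L+ [3;0;0]
L+ [4;0;0]
R(3,1)∈J1 [4;1;0]
C(0,1)∈J2 [4;1;1]
L+ [5;1;1]
L+ [6;1;1]
R(0,2)∈J1 [6;2;1]
L+ [7;2;1]
PS(5,1)∈J2 [7;2;2]
PS(5,6)∈J2 [7;2;3]
L+ [8;2;3]
P(7,3)∈J1 [8;3;3]
R(4,2)∈J1 [8;4;3]
mobility = 21 − 8 − 3 = 10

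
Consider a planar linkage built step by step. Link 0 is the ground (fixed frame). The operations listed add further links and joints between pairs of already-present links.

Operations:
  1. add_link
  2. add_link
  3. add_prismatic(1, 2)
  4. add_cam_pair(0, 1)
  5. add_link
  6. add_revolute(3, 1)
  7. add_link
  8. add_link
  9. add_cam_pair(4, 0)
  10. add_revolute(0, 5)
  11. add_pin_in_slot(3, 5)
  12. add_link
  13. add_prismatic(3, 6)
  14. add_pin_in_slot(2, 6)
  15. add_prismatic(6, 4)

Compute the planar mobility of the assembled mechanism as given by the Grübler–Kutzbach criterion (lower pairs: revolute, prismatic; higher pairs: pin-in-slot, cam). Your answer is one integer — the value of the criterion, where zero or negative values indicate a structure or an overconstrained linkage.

ground; <1,0,0>
#1 <2,0,0>
#2 <3,0,0>
P:1↔2 J1 <3,1,0>
C:0↔1 J2 <3,1,1>
#3 <4,1,1>
R:3↔1 J1 <4,2,1>
#4 <5,2,1>
#5 <6,2,1>
C:4↔0 J2 <6,2,2>
R:0↔5 J1 <6,3,2>
PS:3↔5 J2 <6,3,3>
#6 <7,3,3>
P:3↔6 J1 <7,4,3>
PS:2↔6 J2 <7,4,4>
P:6↔4 J1 <7,5,4>
3×6 − 2×5 − 1×4 = 4

M = 4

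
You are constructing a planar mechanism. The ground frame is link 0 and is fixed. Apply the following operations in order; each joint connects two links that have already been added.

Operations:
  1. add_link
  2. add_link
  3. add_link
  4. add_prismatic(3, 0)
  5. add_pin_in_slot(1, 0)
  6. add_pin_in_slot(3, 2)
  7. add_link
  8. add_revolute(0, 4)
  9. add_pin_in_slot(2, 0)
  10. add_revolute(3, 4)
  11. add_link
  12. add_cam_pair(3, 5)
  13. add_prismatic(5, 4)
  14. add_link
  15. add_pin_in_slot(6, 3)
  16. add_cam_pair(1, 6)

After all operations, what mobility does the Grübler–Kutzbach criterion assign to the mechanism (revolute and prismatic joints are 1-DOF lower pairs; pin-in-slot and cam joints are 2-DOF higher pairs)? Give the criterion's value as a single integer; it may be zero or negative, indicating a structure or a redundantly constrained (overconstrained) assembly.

M = 4

[1;0;0] (link 0 is ground)
L+ [2;0;0]
L+ [3;0;0]
L+ [4;0;0]
P(3,0)∈J1 [4;1;0]
PS(1,0)∈J2 [4;1;1]
PS(3,2)∈J2 [4;1;2]
L+ [5;1;2]
R(0,4)∈J1 [5;2;2]
PS(2,0)∈J2 [5;2;3]
R(3,4)∈J1 [5;3;3]
L+ [6;3;3]
C(3,5)∈J2 [6;3;4]
P(5,4)∈J1 [6;4;4]
L+ [7;4;4]
PS(6,3)∈J2 [7;4;5]
C(1,6)∈J2 [7;4;6]
mobility = 18 − 8 − 6 = 4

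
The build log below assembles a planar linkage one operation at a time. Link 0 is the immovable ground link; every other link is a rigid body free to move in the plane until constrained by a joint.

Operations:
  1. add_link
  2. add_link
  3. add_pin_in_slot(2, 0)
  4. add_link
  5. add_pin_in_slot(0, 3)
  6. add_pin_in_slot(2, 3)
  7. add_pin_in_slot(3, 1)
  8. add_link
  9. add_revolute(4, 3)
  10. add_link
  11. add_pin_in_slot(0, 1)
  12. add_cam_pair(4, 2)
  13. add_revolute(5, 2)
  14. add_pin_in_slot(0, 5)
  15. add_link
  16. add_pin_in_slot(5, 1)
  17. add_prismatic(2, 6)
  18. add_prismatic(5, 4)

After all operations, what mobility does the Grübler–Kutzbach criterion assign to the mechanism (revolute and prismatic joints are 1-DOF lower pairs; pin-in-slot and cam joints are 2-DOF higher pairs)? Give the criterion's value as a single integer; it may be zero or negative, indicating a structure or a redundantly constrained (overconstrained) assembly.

L=1 J1=0 J2=0
add link → L=2 J1=0 J2=0
add link → L=3 J1=0 J2=0
PS@2,0 dof=2 J2 → L=3 J1=0 J2=1
add link → L=4 J1=0 J2=1
PS@0,3 dof=2 J2 → L=4 J1=0 J2=2
PS@2,3 dof=2 J2 → L=4 J1=0 J2=3
PS@3,1 dof=2 J2 → L=4 J1=0 J2=4
add link → L=5 J1=0 J2=4
R@4,3 dof=1 J1 → L=5 J1=1 J2=4
add link → L=6 J1=1 J2=4
PS@0,1 dof=2 J2 → L=6 J1=1 J2=5
C@4,2 dof=2 J2 → L=6 J1=1 J2=6
R@5,2 dof=1 J1 → L=6 J1=2 J2=6
PS@0,5 dof=2 J2 → L=6 J1=2 J2=7
add link → L=7 J1=2 J2=7
PS@5,1 dof=2 J2 → L=7 J1=2 J2=8
P@2,6 dof=1 J1 → L=7 J1=3 J2=8
P@5,4 dof=1 J1 → L=7 J1=4 J2=8
M=3(L−1)−2J1−J2=3·6−2·4−8=2

M = 2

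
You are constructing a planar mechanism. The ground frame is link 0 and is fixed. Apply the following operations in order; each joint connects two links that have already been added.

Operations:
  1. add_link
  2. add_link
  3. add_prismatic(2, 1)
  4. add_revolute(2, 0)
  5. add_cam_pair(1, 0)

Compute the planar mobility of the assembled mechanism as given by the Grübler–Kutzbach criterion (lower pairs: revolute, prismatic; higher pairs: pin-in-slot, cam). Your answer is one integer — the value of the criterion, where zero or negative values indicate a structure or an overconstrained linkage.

M = 1

[1;0;0] (link 0 is ground)
L+ [2;0;0]
L+ [3;0;0]
P(2,1)∈J1 [3;1;0]
R(2,0)∈J1 [3;2;0]
C(1,0)∈J2 [3;2;1]
mobility = 6 − 4 − 1 = 1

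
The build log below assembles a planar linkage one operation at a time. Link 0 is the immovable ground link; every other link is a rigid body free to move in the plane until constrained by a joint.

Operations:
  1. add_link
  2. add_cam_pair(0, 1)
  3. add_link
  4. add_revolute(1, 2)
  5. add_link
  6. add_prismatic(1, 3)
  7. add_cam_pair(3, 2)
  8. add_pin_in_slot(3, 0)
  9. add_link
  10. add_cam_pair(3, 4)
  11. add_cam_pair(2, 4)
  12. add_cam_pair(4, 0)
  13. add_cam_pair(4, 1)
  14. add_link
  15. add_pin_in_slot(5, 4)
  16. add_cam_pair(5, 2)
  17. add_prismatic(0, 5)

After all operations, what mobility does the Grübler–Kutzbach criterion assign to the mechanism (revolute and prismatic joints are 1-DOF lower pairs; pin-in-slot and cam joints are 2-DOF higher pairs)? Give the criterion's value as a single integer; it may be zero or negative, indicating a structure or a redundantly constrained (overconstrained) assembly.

M = 0

(L,J1,J2)=(1,0,0); link0 fixed
link1: (2,0,0)
C 0-1 [J2]: (2,0,1)
link2: (3,0,1)
R 1-2 [J1]: (3,1,1)
link3: (4,1,1)
P 1-3 [J1]: (4,2,1)
C 3-2 [J2]: (4,2,2)
PS 3-0 [J2]: (4,2,3)
link4: (5,2,3)
C 3-4 [J2]: (5,2,4)
C 2-4 [J2]: (5,2,5)
C 4-0 [J2]: (5,2,6)
C 4-1 [J2]: (5,2,7)
link5: (6,2,7)
PS 5-4 [J2]: (6,2,8)
C 5-2 [J2]: (6,2,9)
P 0-5 [J1]: (6,3,9)
Grübler: 3·5 − 2·3 − 9 = 0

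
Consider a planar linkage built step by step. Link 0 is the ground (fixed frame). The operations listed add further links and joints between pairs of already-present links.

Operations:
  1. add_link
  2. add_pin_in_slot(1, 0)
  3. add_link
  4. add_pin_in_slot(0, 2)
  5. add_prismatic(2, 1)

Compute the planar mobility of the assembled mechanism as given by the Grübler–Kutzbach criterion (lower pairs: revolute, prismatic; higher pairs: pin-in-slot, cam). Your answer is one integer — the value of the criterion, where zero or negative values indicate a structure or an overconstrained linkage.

M = 2

link 0 = ground. State L|J1|J2 = 1|0|0
+link1  2|0|0
PS(1,0) f=2→J2  2|0|1
+link2  3|0|1
PS(0,2) f=2→J2  3|0|2
P(2,1) f=1→J1  3|1|2
M = 3(3−1)−2·1−2 = 6−2−2 = 2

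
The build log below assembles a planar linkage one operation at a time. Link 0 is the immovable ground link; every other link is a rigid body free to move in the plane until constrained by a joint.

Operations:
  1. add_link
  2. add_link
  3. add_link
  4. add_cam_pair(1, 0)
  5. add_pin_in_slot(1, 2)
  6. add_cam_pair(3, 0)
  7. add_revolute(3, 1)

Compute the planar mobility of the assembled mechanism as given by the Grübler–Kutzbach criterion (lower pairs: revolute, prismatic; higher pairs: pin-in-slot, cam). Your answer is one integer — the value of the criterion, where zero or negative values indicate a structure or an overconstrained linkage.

[1;0;0] (link 0 is ground)
L+ [2;0;0]
L+ [3;0;0]
L+ [4;0;0]
C(1,0)∈J2 [4;0;1]
PS(1,2)∈J2 [4;0;2]
C(3,0)∈J2 [4;0;3]
R(3,1)∈J1 [4;1;3]
mobility = 9 − 2 − 3 = 4

M = 4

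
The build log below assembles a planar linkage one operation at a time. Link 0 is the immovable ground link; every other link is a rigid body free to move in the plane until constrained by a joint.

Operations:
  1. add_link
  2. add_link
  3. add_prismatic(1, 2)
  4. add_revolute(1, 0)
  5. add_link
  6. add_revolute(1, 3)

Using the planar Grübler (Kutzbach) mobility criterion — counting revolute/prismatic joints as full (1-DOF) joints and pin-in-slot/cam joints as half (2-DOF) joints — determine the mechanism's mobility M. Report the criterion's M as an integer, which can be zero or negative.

link 0 = ground. State L|J1|J2 = 1|0|0
+link1  2|0|0
+link2  3|0|0
P(1,2) f=1→J1  3|1|0
R(1,0) f=1→J1  3|2|0
+link3  4|2|0
R(1,3) f=1→J1  4|3|0
M = 3(4−1)−2·3−0 = 9−6−0 = 3

M = 3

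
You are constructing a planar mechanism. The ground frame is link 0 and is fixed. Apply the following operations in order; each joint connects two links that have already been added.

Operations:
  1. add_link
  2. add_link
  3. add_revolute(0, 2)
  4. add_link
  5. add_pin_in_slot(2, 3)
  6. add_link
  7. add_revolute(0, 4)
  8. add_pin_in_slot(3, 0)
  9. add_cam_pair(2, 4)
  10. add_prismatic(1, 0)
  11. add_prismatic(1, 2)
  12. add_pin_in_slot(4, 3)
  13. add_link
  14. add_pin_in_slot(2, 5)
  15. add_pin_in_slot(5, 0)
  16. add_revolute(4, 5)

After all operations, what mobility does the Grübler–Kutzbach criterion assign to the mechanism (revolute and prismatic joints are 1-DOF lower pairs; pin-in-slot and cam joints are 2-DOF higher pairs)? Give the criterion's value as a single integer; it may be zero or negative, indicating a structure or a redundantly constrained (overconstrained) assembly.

M = -1

link 0 = ground. State L|J1|J2 = 1|0|0
+link1  2|0|0
+link2  3|0|0
R(0,2) f=1→J1  3|1|0
+link3  4|1|0
PS(2,3) f=2→J2  4|1|1
+link4  5|1|1
R(0,4) f=1→J1  5|2|1
PS(3,0) f=2→J2  5|2|2
C(2,4) f=2→J2  5|2|3
P(1,0) f=1→J1  5|3|3
P(1,2) f=1→J1  5|4|3
PS(4,3) f=2→J2  5|4|4
+link5  6|4|4
PS(2,5) f=2→J2  6|4|5
PS(5,0) f=2→J2  6|4|6
R(4,5) f=1→J1  6|5|6
M = 3(6−1)−2·5−6 = 15−10−6 = -1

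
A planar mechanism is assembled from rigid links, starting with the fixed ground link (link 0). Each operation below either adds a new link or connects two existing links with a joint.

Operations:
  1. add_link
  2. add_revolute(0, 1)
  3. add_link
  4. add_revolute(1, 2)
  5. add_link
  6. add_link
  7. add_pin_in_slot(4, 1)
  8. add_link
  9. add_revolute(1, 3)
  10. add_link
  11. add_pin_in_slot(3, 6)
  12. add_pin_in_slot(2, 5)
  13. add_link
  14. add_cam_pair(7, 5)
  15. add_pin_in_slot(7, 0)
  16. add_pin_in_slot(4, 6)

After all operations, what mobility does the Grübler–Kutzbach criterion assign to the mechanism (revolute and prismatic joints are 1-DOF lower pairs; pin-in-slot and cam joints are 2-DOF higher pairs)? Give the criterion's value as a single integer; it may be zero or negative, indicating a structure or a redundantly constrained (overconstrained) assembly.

M = 9

ground; <1,0,0>
#1 <2,0,0>
R:0↔1 J1 <2,1,0>
#2 <3,1,0>
R:1↔2 J1 <3,2,0>
#3 <4,2,0>
#4 <5,2,0>
PS:4↔1 J2 <5,2,1>
#5 <6,2,1>
R:1↔3 J1 <6,3,1>
#6 <7,3,1>
PS:3↔6 J2 <7,3,2>
PS:2↔5 J2 <7,3,3>
#7 <8,3,3>
C:7↔5 J2 <8,3,4>
PS:7↔0 J2 <8,3,5>
PS:4↔6 J2 <8,3,6>
3×7 − 2×3 − 1×6 = 9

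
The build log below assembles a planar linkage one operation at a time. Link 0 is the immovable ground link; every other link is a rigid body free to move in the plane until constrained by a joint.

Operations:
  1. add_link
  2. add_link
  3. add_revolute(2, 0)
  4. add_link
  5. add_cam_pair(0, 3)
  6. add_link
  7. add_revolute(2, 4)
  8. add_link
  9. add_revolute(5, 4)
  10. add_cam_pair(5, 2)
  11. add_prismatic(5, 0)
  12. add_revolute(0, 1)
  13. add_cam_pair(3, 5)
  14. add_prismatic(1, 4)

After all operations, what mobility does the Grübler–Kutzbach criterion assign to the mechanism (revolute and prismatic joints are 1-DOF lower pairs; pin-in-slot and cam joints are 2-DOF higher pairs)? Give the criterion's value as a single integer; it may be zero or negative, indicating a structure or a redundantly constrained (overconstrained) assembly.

link 0 = ground. State L|J1|J2 = 1|0|0
+link1  2|0|0
+link2  3|0|0
R(2,0) f=1→J1  3|1|0
+link3  4|1|0
C(0,3) f=2→J2  4|1|1
+link4  5|1|1
R(2,4) f=1→J1  5|2|1
+link5  6|2|1
R(5,4) f=1→J1  6|3|1
C(5,2) f=2→J2  6|3|2
P(5,0) f=1→J1  6|4|2
R(0,1) f=1→J1  6|5|2
C(3,5) f=2→J2  6|5|3
P(1,4) f=1→J1  6|6|3
M = 3(6−1)−2·6−3 = 15−12−3 = 0

M = 0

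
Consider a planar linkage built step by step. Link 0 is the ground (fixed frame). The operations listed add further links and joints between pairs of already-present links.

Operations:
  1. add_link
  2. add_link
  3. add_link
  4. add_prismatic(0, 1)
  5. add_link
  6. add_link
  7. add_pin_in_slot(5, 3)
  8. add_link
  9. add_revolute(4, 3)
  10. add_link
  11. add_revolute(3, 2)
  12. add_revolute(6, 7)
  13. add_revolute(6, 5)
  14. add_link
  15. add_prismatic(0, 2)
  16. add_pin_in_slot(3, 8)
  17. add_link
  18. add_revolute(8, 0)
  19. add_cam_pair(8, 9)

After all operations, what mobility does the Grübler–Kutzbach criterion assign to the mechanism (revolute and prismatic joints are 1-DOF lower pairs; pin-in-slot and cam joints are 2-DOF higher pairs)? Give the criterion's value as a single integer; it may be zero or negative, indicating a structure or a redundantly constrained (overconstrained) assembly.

[1;0;0] (link 0 is ground)
L+ [2;0;0]
L+ [3;0;0]
L+ [4;0;0]
P(0,1)∈J1 [4;1;0]
L+ [5;1;0]
L+ [6;1;0]
PS(5,3)∈J2 [6;1;1]
L+ [7;1;1]
R(4,3)∈J1 [7;2;1]
L+ [8;2;1]
R(3,2)∈J1 [8;3;1]
R(6,7)∈J1 [8;4;1]
R(6,5)∈J1 [8;5;1]
L+ [9;5;1]
P(0,2)∈J1 [9;6;1]
PS(3,8)∈J2 [9;6;2]
L+ [10;6;2]
R(8,0)∈J1 [10;7;2]
C(8,9)∈J2 [10;7;3]
mobility = 27 − 14 − 3 = 10

M = 10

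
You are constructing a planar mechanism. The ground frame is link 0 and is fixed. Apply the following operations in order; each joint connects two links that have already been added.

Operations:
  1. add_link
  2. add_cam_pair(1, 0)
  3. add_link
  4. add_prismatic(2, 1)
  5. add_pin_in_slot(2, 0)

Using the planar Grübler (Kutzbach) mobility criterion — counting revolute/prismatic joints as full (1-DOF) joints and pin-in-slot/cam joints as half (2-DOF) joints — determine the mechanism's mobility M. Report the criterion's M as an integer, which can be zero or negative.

M = 2

[1;0;0] (link 0 is ground)
L+ [2;0;0]
C(1,0)∈J2 [2;0;1]
L+ [3;0;1]
P(2,1)∈J1 [3;1;1]
PS(2,0)∈J2 [3;1;2]
mobility = 6 − 2 − 2 = 2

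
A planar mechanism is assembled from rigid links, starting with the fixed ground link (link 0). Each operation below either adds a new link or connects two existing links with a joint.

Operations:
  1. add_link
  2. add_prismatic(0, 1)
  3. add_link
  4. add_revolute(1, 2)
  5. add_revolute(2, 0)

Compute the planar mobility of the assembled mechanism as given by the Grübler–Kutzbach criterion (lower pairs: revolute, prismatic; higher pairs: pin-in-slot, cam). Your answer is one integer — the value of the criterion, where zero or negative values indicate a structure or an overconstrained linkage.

M = 0

(L,J1,J2)=(1,0,0); link0 fixed
link1: (2,0,0)
P 0-1 [J1]: (2,1,0)
link2: (3,1,0)
R 1-2 [J1]: (3,2,0)
R 2-0 [J1]: (3,3,0)
Grübler: 3·2 − 2·3 − 0 = 0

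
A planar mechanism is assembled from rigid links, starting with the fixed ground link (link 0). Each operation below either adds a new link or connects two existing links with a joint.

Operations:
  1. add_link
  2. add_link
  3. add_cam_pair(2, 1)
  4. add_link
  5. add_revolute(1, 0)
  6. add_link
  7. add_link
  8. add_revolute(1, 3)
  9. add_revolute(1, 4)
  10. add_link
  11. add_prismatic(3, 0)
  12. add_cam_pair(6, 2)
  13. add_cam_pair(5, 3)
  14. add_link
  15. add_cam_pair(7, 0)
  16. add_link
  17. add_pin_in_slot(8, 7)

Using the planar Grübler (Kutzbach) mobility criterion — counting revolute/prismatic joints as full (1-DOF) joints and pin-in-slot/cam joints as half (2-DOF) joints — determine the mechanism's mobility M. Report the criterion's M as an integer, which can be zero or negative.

ground; <1,0,0>
#1 <2,0,0>
#2 <3,0,0>
C:2↔1 J2 <3,0,1>
#3 <4,0,1>
R:1↔0 J1 <4,1,1>
#4 <5,1,1>
#5 <6,1,1>
R:1↔3 J1 <6,2,1>
R:1↔4 J1 <6,3,1>
#6 <7,3,1>
P:3↔0 J1 <7,4,1>
C:6↔2 J2 <7,4,2>
C:5↔3 J2 <7,4,3>
#7 <8,4,3>
C:7↔0 J2 <8,4,4>
#8 <9,4,4>
PS:8↔7 J2 <9,4,5>
3×8 − 2×4 − 1×5 = 11

M = 11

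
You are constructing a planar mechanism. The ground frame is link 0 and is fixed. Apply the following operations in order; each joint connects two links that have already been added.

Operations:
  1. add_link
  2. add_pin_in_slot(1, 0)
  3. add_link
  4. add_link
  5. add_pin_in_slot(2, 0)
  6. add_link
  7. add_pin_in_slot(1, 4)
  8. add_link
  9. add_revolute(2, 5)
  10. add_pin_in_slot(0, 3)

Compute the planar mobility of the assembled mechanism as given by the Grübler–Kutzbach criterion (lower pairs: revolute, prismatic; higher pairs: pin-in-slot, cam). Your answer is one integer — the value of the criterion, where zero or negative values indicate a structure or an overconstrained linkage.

ground; <1,0,0>
#1 <2,0,0>
PS:1↔0 J2 <2,0,1>
#2 <3,0,1>
#3 <4,0,1>
PS:2↔0 J2 <4,0,2>
#4 <5,0,2>
PS:1↔4 J2 <5,0,3>
#5 <6,0,3>
R:2↔5 J1 <6,1,3>
PS:0↔3 J2 <6,1,4>
3×5 − 2×1 − 1×4 = 9

M = 9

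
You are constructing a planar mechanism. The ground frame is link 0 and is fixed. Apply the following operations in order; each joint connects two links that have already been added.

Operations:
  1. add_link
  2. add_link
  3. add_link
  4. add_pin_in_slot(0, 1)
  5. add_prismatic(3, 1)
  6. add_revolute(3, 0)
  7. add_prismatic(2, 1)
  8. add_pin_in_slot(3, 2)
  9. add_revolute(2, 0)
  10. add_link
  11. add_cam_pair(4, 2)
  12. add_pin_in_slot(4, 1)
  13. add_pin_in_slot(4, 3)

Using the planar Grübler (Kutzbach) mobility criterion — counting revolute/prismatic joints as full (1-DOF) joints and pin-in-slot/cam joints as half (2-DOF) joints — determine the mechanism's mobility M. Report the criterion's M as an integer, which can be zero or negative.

(L,J1,J2)=(1,0,0); link0 fixed
link1: (2,0,0)
link2: (3,0,0)
link3: (4,0,0)
PS 0-1 [J2]: (4,0,1)
P 3-1 [J1]: (4,1,1)
R 3-0 [J1]: (4,2,1)
P 2-1 [J1]: (4,3,1)
PS 3-2 [J2]: (4,3,2)
R 2-0 [J1]: (4,4,2)
link4: (5,4,2)
C 4-2 [J2]: (5,4,3)
PS 4-1 [J2]: (5,4,4)
PS 4-3 [J2]: (5,4,5)
Grübler: 3·4 − 2·4 − 5 = -1

M = -1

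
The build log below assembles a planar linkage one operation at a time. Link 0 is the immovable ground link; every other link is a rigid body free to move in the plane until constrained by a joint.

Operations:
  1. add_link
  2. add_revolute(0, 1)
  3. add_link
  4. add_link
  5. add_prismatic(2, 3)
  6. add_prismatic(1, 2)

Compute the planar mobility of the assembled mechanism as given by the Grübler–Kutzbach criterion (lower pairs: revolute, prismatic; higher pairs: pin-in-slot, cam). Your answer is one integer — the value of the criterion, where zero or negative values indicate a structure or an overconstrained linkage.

[1;0;0] (link 0 is ground)
L+ [2;0;0]
R(0,1)∈J1 [2;1;0]
L+ [3;1;0]
L+ [4;1;0]
P(2,3)∈J1 [4;2;0]
P(1,2)∈J1 [4;3;0]
mobility = 9 − 6 − 0 = 3

M = 3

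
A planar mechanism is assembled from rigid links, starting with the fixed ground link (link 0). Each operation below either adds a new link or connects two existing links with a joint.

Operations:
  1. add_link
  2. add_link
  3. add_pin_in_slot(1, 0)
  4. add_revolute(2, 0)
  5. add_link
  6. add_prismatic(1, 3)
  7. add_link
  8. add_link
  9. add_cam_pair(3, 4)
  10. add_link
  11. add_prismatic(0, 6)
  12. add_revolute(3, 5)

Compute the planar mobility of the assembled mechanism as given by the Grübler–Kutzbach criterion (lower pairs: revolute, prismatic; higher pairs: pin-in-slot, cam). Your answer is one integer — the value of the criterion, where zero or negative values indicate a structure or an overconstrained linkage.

M = 8

link 0 = ground. State L|J1|J2 = 1|0|0
+link1  2|0|0
+link2  3|0|0
PS(1,0) f=2→J2  3|0|1
R(2,0) f=1→J1  3|1|1
+link3  4|1|1
P(1,3) f=1→J1  4|2|1
+link4  5|2|1
+link5  6|2|1
C(3,4) f=2→J2  6|2|2
+link6  7|2|2
P(0,6) f=1→J1  7|3|2
R(3,5) f=1→J1  7|4|2
M = 3(7−1)−2·4−2 = 18−8−2 = 8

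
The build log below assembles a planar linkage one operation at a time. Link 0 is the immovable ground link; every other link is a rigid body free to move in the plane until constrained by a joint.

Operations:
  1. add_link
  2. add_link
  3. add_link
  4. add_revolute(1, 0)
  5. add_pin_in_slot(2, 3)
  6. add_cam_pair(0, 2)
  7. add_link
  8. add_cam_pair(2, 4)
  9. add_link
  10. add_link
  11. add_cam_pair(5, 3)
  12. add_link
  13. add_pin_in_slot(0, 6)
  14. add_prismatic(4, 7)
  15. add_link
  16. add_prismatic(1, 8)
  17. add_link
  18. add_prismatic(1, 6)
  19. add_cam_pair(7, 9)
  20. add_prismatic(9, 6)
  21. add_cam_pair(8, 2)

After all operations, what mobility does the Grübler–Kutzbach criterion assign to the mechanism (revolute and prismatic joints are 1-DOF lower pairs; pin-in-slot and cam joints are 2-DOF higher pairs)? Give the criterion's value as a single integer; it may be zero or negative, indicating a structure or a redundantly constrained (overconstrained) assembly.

[1;0;0] (link 0 is ground)
L+ [2;0;0]
L+ [3;0;0]
L+ [4;0;0]
R(1,0)∈J1 [4;1;0]
PS(2,3)∈J2 [4;1;1]
C(0,2)∈J2 [4;1;2]
L+ [5;1;2]
C(2,4)∈J2 [5;1;3]
L+ [6;1;3]
L+ [7;1;3]
C(5,3)∈J2 [7;1;4]
L+ [8;1;4]
PS(0,6)∈J2 [8;1;5]
P(4,7)∈J1 [8;2;5]
L+ [9;2;5]
P(1,8)∈J1 [9;3;5]
L+ [10;3;5]
P(1,6)∈J1 [10;4;5]
C(7,9)∈J2 [10;4;6]
P(9,6)∈J1 [10;5;6]
C(8,2)∈J2 [10;5;7]
mobility = 27 − 10 − 7 = 10

M = 10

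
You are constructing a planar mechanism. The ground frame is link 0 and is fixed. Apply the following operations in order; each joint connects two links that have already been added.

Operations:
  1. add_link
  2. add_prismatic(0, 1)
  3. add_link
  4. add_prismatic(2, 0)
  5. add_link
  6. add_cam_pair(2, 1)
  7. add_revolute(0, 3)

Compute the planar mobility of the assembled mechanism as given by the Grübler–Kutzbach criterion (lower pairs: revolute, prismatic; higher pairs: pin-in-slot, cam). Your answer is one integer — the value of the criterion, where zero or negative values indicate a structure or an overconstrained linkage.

M = 2

ground; <1,0,0>
#1 <2,0,0>
P:0↔1 J1 <2,1,0>
#2 <3,1,0>
P:2↔0 J1 <3,2,0>
#3 <4,2,0>
C:2↔1 J2 <4,2,1>
R:0↔3 J1 <4,3,1>
3×3 − 2×3 − 1×1 = 2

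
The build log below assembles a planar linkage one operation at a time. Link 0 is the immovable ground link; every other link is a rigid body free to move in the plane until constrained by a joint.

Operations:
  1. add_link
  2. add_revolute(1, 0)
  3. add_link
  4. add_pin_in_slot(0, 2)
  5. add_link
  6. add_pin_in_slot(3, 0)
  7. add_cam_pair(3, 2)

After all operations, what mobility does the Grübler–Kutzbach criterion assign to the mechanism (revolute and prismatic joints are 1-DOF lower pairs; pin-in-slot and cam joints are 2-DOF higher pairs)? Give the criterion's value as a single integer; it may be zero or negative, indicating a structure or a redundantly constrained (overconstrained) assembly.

M = 4

[1;0;0] (link 0 is ground)
L+ [2;0;0]
R(1,0)∈J1 [2;1;0]
L+ [3;1;0]
PS(0,2)∈J2 [3;1;1]
L+ [4;1;1]
PS(3,0)∈J2 [4;1;2]
C(3,2)∈J2 [4;1;3]
mobility = 9 − 2 − 3 = 4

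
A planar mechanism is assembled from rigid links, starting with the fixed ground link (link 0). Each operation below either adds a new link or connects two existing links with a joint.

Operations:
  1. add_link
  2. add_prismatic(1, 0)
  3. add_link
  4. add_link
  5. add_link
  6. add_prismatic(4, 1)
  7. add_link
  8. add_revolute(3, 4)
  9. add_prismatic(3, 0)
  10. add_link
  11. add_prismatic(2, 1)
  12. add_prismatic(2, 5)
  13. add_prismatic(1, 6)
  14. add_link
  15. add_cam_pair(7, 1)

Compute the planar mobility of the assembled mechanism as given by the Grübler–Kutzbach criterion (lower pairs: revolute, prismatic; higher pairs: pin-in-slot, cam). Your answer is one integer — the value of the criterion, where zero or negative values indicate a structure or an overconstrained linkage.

(L,J1,J2)=(1,0,0); link0 fixed
link1: (2,0,0)
P 1-0 [J1]: (2,1,0)
link2: (3,1,0)
link3: (4,1,0)
link4: (5,1,0)
P 4-1 [J1]: (5,2,0)
link5: (6,2,0)
R 3-4 [J1]: (6,3,0)
P 3-0 [J1]: (6,4,0)
link6: (7,4,0)
P 2-1 [J1]: (7,5,0)
P 2-5 [J1]: (7,6,0)
P 1-6 [J1]: (7,7,0)
link7: (8,7,0)
C 7-1 [J2]: (8,7,1)
Grübler: 3·7 − 2·7 − 1 = 6

M = 6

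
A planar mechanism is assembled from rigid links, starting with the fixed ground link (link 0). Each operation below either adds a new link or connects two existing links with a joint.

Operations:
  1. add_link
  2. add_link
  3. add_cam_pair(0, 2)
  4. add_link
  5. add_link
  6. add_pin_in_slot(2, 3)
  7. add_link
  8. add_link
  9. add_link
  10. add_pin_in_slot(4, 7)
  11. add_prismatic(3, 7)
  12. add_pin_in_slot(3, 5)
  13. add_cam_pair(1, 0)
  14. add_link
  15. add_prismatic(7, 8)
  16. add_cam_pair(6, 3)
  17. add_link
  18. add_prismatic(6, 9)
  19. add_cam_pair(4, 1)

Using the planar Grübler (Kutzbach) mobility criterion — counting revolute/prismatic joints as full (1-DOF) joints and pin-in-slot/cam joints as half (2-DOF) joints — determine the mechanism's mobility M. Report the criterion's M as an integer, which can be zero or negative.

[1;0;0] (link 0 is ground)
L+ [2;0;0]
L+ [3;0;0]
C(0,2)∈J2 [3;0;1]
L+ [4;0;1]
L+ [5;0;1]
PS(2,3)∈J2 [5;0;2]
L+ [6;0;2]
L+ [7;0;2]
L+ [8;0;2]
PS(4,7)∈J2 [8;0;3]
P(3,7)∈J1 [8;1;3]
PS(3,5)∈J2 [8;1;4]
C(1,0)∈J2 [8;1;5]
L+ [9;1;5]
P(7,8)∈J1 [9;2;5]
C(6,3)∈J2 [9;2;6]
L+ [10;2;6]
P(6,9)∈J1 [10;3;6]
C(4,1)∈J2 [10;3;7]
mobility = 27 − 6 − 7 = 14

M = 14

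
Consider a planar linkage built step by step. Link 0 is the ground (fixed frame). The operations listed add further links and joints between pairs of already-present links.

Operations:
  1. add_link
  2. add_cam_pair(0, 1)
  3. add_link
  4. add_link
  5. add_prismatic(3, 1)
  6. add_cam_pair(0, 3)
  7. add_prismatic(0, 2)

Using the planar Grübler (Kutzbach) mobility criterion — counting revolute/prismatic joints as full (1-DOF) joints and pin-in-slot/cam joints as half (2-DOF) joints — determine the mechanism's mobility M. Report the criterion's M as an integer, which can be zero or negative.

M = 3

ground; <1,0,0>
#1 <2,0,0>
C:0↔1 J2 <2,0,1>
#2 <3,0,1>
#3 <4,0,1>
P:3↔1 J1 <4,1,1>
C:0↔3 J2 <4,1,2>
P:0↔2 J1 <4,2,2>
3×3 − 2×2 − 1×2 = 3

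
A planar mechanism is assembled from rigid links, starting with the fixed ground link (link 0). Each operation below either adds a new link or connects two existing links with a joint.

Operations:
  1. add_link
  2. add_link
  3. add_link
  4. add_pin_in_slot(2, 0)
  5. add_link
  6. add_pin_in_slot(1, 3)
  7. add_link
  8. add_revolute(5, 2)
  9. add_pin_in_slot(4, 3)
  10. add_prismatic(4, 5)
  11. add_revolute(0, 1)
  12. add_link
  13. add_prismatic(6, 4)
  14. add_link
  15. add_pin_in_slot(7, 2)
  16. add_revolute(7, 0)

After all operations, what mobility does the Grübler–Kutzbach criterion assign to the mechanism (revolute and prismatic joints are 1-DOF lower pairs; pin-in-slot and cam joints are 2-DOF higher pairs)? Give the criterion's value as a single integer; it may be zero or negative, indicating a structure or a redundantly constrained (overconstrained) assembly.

M = 7

ground; <1,0,0>
#1 <2,0,0>
#2 <3,0,0>
#3 <4,0,0>
PS:2↔0 J2 <4,0,1>
#4 <5,0,1>
PS:1↔3 J2 <5,0,2>
#5 <6,0,2>
R:5↔2 J1 <6,1,2>
PS:4↔3 J2 <6,1,3>
P:4↔5 J1 <6,2,3>
R:0↔1 J1 <6,3,3>
#6 <7,3,3>
P:6↔4 J1 <7,4,3>
#7 <8,4,3>
PS:7↔2 J2 <8,4,4>
R:7↔0 J1 <8,5,4>
3×7 − 2×5 − 1×4 = 7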